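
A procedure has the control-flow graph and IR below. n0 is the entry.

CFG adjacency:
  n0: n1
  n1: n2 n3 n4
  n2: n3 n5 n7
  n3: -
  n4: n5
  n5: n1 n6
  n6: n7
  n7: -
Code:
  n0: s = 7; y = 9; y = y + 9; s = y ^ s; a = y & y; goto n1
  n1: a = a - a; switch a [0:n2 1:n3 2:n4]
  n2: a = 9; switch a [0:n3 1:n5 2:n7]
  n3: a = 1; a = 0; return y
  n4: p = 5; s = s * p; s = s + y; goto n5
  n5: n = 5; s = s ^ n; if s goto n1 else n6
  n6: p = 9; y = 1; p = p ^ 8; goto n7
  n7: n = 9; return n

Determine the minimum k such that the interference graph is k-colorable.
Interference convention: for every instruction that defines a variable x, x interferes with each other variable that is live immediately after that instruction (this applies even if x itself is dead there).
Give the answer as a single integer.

Answer: 4

Derivation:
def/use:
  n0: def={a,s,y} ue=∅
  n1: def={a} ue={a}
  n2: def={a} ue=∅
  n3: def={a} ue={y}
  n4: def={p,s} ue={s,y}
  n5: def={n,s} ue={s}
  n6: def={p,y} ue=∅
  n7: def={n} ue=∅

Backward fixpoint:
  n0: in=∅ out={a,s,y}
  n1: in={a,s,y} out={a,s,y}
  n2: in={s,y} out={a,s,y}
  n3: in={y} out=∅
  n4: in={a,s,y} out={a,s,y}
  n5: in={a,s,y} out={a,s,y}
  n6: in=∅ out=∅
  n7: in=∅ out=∅

Interfere edges:
  a — {n,p,s,y}
  n — {a,s,y}
  p — {a,s,y}
  s — {a,n,p,y}
  y — {a,n,p,s}

Chromatic number:
  clique {a,n,s,y} ⇒ need ≥ 4
  assign a→R0 n→R3 p→R3 s→R1 y→R2 — no edge inside a register ⇒ χ ≤ 4
  χ = 4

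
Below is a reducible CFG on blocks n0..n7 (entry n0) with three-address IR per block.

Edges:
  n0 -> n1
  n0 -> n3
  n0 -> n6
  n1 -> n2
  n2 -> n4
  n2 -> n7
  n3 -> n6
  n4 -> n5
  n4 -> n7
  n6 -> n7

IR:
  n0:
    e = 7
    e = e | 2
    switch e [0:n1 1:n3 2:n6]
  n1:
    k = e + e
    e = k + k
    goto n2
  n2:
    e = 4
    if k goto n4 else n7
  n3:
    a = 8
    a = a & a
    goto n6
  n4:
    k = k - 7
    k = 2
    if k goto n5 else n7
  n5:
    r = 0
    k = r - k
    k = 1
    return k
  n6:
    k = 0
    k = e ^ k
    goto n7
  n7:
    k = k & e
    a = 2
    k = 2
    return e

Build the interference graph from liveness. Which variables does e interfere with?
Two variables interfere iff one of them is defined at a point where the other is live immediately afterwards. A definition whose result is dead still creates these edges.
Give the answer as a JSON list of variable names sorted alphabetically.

Answer: ["a", "k"]

Derivation:
def/use:
  n0: {e} / ∅
  n1: {e,k} / {e}
  n2: {e} / {k}
  n3: {a} / ∅
  n4: {k} / {k}
  n5: {k,r} / {k}
  n6: {k} / {e}
  n7: {a,k} / {e,k}

Liveness:
  live n0: ∅→{e}
  live n1: {e}→{k}
  live n2: {k}→{e,k}
  live n3: {e}→{e}
  live n4: {e,k}→{e,k}
  live n5: {k}→∅
  live n6: {e}→{e,k}
  live n7: {e,k}→∅

Conflict graph:
  a — {e}
  e — {a,k}
  k — {e,r}
  r — {k}

N(e) = ["a", "k"]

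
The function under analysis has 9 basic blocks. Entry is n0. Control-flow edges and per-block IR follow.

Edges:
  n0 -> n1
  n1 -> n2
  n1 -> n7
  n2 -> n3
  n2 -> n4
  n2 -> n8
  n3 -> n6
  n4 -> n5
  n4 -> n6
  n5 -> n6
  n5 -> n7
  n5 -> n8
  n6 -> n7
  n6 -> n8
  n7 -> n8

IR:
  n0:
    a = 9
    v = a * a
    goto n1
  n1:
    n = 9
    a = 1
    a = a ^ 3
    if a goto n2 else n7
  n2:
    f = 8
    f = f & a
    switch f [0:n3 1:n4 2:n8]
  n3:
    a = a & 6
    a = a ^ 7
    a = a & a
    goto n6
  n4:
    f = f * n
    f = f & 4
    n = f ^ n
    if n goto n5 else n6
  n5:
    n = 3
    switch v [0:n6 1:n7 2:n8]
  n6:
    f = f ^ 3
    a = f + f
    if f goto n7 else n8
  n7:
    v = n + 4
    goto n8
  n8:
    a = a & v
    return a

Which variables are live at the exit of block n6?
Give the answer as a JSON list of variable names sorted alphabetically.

def/use:
  n0: {a,v} / ∅
  n1: {a,n} / ∅
  n2: {f} / {a}
  n3: {a} / {a}
  n4: {f,n} / {f,n}
  n5: {n} / {v}
  n6: {a,f} / {f}
  n7: {v} / {n}
  n8: {a} / {a,v}

Live sets:
  n0: in=∅ out={v}
  n1: in={v} out={a,n,v}
  n2: in={a,n,v} out={a,f,n,v}
  n3: in={a,f,n,v} out={f,n,v}
  n4: in={a,f,n,v} out={a,f,n,v}
  n5: in={a,f,v} out={a,f,n,v}
  n6: in={f,n,v} out={a,n,v}
  n7: in={a,n} out={a,v}
  n8: in={a,v} out=∅

live-out(n6) = ["a", "n", "v"]

Answer: ["a", "n", "v"]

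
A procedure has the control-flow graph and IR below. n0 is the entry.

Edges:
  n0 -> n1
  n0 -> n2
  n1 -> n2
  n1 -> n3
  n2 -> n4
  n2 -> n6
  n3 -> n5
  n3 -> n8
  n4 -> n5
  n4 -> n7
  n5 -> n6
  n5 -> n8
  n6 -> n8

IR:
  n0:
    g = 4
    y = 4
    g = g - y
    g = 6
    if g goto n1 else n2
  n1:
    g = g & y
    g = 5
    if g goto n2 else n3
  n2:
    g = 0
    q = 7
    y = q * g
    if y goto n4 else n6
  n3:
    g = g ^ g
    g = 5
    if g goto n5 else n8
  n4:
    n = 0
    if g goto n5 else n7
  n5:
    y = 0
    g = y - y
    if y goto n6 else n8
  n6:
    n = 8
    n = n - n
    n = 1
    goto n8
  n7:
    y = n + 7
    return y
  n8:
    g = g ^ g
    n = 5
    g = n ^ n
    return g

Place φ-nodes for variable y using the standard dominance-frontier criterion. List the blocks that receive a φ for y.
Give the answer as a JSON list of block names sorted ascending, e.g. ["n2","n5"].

Answer: ["n5", "n6", "n8"]

Analysis:
idom tree: n1←n0 n2←n0 n3←n1 n4←n2 n5←n0 n6←n0 n7←n4 n8←n0
Dom at joins:
  n2: preds {n0,n1}: {n0} ∩ {n0,n1} = {n0}; idom=n0
  n5: preds {n3,n4}: {n0,n1,n3} ∩ {n0,n2,n4} = {n0}; idom=n0
  n6: preds {n2,n5}: {n0,n2} ∩ {n0,n5} = {n0}; idom=n0
  n8: preds {n3,n5,n6}: {n0,n1,n3} ∩ {n0,n5} ∩ {n0,n6} = {n0}; idom=n0

DF derivation:
  join n2 pred n0: · stop@n0
  join n2 pred n1: n1 stop@n0
  join n5 pred n3: n3→n1 stop@n0
  join n5 pred n4: n4→n2 stop@n0
  join n6 pred n2: n2 stop@n0
  join n6 pred n5: n5 stop@n0
  join n8 pred n3: n3→n1 stop@n0
  join n8 pred n5: n5 stop@n0
  join n8 pred n6: n6 stop@n0
  DF(n0)=∅
  DF(n1)={n2,n5,n8}
  DF(n2)={n5,n6}
  DF(n3)={n5,n8}
  DF(n4)={n5}
  DF(n5)={n6,n8}
  DF(n6)={n8}
  DF(n7)=∅
  DF(n8)=∅

φ for y: defs {n0,n2,n5,n7}
  DF⁺ = {n5,n6,n8}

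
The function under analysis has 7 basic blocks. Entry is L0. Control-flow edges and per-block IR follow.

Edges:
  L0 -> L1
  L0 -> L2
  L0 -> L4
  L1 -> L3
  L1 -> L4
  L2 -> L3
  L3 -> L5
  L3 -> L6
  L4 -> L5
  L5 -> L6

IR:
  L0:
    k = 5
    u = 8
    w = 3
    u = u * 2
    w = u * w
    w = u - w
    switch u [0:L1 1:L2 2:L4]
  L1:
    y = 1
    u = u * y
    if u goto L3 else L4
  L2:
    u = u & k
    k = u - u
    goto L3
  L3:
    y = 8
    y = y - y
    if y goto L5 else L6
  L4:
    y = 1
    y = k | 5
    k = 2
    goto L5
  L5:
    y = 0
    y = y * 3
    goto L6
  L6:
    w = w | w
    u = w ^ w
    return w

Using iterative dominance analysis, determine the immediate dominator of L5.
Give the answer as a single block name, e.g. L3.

idom tree: L1←L0 L2←L0 L3←L0 L4←L0 L5←L0 L6←L0
Join-block Dom:
  L3: preds {L1,L2}: {L0,L1} ∩ {L0,L2} = {L0}; idom=L0
  L4: preds {L0,L1}: {L0} ∩ {L0,L1} = {L0}; idom=L0
  L5: preds {L3,L4}: {L0,L3} ∩ {L0,L4} = {L0}; idom=L0
  L6: preds {L3,L5}: {L0,L3} ∩ {L0,L5} = {L0}; idom=L0

idom(L5) = L0

Answer: L0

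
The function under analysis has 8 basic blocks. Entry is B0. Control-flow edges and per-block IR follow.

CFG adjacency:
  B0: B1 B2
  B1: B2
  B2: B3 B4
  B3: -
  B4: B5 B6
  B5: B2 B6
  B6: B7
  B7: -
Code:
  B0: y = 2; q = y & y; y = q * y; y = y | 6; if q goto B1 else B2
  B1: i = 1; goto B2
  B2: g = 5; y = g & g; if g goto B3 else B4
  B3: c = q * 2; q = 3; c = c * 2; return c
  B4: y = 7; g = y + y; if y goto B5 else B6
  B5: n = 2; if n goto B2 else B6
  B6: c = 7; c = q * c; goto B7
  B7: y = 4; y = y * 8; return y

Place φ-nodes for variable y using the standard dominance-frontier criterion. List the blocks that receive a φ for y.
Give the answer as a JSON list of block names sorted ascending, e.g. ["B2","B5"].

Answer: ["B2"]

Analysis:
idom tree: B1←B0 B2←B0 B3←B2 B4←B2 B5←B4 B6←B4 B7←B6
Dom at joins:
  B2: preds {B0,B1,B5}: {B0} ∩ {B0,B1} ∩ {B0,B2,B4,B5} = {B0}; idom=B0
  B6: preds {B4,B5}: {B0,B2,B4} ∩ {B0,B2,B4,B5} = {B0,B2,B4}; idom=B4

DF derivation:
  B2←B0: walk · to B0
  B2←B1: walk B1 to B0
  B2←B5: walk B5→B4→B2 to B0
  B6←B4: walk · to B4
  B6←B5: walk B5 to B4
  B0: DF=∅
  B1: DF={B2}
  B2: DF={B2}
  B3: DF=∅
  B4: DF={B2}
  B5: DF={B2,B6}
  B6: DF=∅
  B7: DF=∅

φ for y: defs {B0,B2,B4,B7}
  DF⁺ = {B2}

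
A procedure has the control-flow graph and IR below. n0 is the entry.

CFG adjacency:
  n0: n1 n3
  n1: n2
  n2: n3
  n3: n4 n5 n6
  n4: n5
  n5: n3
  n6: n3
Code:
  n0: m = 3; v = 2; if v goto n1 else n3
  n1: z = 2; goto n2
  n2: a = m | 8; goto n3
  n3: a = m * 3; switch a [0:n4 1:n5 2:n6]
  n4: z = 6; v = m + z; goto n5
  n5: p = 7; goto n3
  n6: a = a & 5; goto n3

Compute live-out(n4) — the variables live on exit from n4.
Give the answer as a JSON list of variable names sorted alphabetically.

def/use:
  n0: def={m,v} ue=∅
  n1: def={z} ue=∅
  n2: def={a} ue={m}
  n3: def={a} ue={m}
  n4: def={v,z} ue={m}
  n5: def={p} ue=∅
  n6: def={a} ue={a}

Live sets:
  n0: in=∅ out={m}
  n1: in={m} out={m}
  n2: in={m} out={m}
  n3: in={m} out={a,m}
  n4: in={m} out={m}
  n5: in={m} out={m}
  n6: in={a,m} out={m}

live-out(n4) = ["m"]

Answer: ["m"]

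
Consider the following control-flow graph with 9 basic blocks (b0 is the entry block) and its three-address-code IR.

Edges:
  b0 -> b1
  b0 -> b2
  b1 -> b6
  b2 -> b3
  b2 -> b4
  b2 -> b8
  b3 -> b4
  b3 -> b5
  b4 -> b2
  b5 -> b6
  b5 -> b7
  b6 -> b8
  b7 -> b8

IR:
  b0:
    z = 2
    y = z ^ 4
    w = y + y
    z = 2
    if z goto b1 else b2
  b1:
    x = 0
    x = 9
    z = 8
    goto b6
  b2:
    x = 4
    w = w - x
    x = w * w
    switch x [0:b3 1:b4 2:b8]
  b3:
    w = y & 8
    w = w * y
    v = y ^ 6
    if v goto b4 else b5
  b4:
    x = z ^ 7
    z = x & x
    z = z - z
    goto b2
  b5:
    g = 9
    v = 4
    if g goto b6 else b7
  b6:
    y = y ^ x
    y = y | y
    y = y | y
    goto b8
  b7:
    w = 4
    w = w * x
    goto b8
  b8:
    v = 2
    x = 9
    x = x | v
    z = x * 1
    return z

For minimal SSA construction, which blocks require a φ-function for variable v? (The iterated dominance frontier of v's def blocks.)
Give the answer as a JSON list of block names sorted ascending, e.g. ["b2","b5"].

idom tree: b1←b0 b2←b0 b3←b2 b4←b2 b5←b3 b6←b0 b7←b5 b8←b0
Dom at joins:
  b2: preds {b0,b4}: {b0} ∩ {b0,b2,b4} = {b0}; idom=b0
  b4: preds {b2,b3}: {b0,b2} ∩ {b0,b2,b3} = {b0,b2}; idom=b2
  b6: preds {b1,b5}: {b0,b1} ∩ {b0,b2,b3,b5} = {b0}; idom=b0
  b8: preds {b2,b6,b7}: {b0,b2} ∩ {b0,b6} ∩ {b0,b2,b3,b5,b7} = {b0}; idom=b0

DF derivation:
  join b2 pred b0: · stop@b0
  join b2 pred b4: b4→b2 stop@b0
  join b4 pred b2: · stop@b2
  join b4 pred b3: b3 stop@b2
  join b6 pred b1: b1 stop@b0
  join b6 pred b5: b5→b3→b2 stop@b0
  join b8 pred b2: b2 stop@b0
  join b8 pred b6: b6 stop@b0
  join b8 pred b7: b7→b5→b3→b2 stop@b0
  b0 → ∅
  b1 → {b6}
  b2 → {b2,b6,b8}
  b3 → {b4,b6,b8}
  b4 → {b2}
  b5 → {b6,b8}
  b6 → {b8}
  b7 → {b8}
  b8 → ∅

φ for v: defs {b3,b5,b8}
  DF⁺ = {b2,b4,b6,b8}

Answer: ["b2", "b4", "b6", "b8"]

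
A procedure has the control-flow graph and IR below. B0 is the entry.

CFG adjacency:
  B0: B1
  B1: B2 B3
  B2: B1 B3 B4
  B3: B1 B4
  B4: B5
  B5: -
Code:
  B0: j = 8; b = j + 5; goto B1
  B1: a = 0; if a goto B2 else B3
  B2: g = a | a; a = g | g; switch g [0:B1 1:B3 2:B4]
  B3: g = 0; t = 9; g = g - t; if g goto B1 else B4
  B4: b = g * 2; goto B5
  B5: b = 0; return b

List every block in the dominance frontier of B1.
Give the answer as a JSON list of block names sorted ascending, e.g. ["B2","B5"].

idom tree: B1←B0 B2←B1 B3←B1 B4←B1 B5←B4
Dom at joins:
  B1: preds {B0,B2,B3}: {B0} ∩ {B0,B1,B2} ∩ {B0,B1,B3} = {B0}; idom=B0
  B3: preds {B1,B2}: {B0,B1} ∩ {B0,B1,B2} = {B0,B1}; idom=B1
  B4: preds {B2,B3}: {B0,B1,B2} ∩ {B0,B1,B3} = {B0,B1}; idom=B1

DF derivation:
  join B1 pred B0: · stop@B0
  join B1 pred B2: B2→B1 stop@B0
  join B1 pred B3: B3→B1 stop@B0
  join B3 pred B1: · stop@B1
  join B3 pred B2: B2 stop@B1
  join B4 pred B2: B2 stop@B1
  join B4 pred B3: B3 stop@B1
  B0 → ∅
  B1 → {B1}
  B2 → {B1,B3,B4}
  B3 → {B1,B4}
  B4 → ∅
  B5 → ∅

DF(B1) = ["B1"]

Answer: ["B1"]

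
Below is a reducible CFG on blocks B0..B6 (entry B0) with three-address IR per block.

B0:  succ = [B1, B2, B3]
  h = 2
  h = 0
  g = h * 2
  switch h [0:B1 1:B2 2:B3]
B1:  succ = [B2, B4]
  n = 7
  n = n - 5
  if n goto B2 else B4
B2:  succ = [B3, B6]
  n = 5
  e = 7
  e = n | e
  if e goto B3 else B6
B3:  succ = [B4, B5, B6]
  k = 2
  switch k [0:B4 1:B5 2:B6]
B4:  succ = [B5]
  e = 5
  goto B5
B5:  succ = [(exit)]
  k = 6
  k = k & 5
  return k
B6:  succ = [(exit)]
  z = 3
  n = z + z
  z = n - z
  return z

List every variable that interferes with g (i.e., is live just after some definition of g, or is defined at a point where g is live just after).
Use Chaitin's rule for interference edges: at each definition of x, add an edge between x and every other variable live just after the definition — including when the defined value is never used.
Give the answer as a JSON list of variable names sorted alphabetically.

Answer: ["h"]

Working:
Block summaries:
  B0: {g,h} / ∅
  B1: {n} / ∅
  B2: {e,n} / ∅
  B3: {k} / ∅
  B4: {e} / ∅
  B5: {k} / ∅
  B6: {n,z} / ∅

Live sets:
  live B0: ∅→∅
  live B1: ∅→∅
  live B2: ∅→∅
  live B3: ∅→∅
  live B4: ∅→∅
  live B5: ∅→∅
  live B6: ∅→∅

Conflict graph:
  e: {n}
  g: {h}
  h: {g}
  k: ∅
  n: {e,z}
  z: {n}

N(g) = ["h"]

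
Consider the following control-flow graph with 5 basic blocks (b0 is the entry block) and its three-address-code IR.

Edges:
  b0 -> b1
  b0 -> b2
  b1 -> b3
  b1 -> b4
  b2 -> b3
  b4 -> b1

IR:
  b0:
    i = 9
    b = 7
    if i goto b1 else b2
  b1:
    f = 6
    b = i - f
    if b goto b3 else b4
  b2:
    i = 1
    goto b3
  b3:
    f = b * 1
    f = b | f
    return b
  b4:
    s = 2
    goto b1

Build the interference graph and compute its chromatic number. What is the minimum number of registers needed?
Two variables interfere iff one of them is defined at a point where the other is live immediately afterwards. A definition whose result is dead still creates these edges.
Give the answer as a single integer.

Per-block:
  b0: def={b,i} ue=∅
  b1: def={b,f} ue={i}
  b2: def={i} ue=∅
  b3: def={f} ue={b}
  b4: def={s} ue=∅

Backward fixpoint:
  live b0: ∅→{b,i}
  live b1: {i}→{b,i}
  live b2: {b}→{b}
  live b3: {b}→∅
  live b4: {i}→{i}

Conflict graph:
  b: {f,i}
  f: {b,i}
  i: {b,f,s}
  s: {i}

Colouring:
  clique {b,f,i} ⇒ need ≥ 3
  3-colouring: R0={i}  R1={b,s}  R2={f}
  χ = 3

Answer: 3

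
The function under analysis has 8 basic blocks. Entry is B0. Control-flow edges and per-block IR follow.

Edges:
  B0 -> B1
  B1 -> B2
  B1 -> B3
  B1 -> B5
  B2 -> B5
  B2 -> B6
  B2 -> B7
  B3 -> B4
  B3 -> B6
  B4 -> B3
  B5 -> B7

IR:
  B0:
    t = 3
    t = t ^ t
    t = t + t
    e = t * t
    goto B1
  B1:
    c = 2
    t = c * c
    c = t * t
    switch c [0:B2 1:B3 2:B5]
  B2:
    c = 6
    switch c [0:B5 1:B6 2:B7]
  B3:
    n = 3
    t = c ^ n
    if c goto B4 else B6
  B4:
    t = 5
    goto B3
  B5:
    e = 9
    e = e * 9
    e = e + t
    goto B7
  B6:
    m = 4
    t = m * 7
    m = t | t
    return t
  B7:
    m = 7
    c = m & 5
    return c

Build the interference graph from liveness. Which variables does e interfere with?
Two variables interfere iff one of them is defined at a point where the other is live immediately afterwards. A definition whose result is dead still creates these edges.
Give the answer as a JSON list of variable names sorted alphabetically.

Block summaries:
  B0: {e,t} / ∅
  B1: {c,t} / ∅
  B2: {c} / ∅
  B3: {n,t} / {c}
  B4: {t} / ∅
  B5: {e} / {t}
  B6: {m,t} / ∅
  B7: {c,m} / ∅

Backward fixpoint:
  B0 li=∅ lo=∅
  B1 li=∅ lo={c,t}
  B2 li={t} lo={t}
  B3 li={c} lo={c}
  B4 li={c} lo={c}
  B5 li={t} lo=∅
  B6 li=∅ lo=∅
  B7 li=∅ lo=∅

Conflict graph:
  c — {n,t}
  e — {t}
  m — {t}
  n — {c}
  t — {c,e,m}

N(e) = ["t"]

Answer: ["t"]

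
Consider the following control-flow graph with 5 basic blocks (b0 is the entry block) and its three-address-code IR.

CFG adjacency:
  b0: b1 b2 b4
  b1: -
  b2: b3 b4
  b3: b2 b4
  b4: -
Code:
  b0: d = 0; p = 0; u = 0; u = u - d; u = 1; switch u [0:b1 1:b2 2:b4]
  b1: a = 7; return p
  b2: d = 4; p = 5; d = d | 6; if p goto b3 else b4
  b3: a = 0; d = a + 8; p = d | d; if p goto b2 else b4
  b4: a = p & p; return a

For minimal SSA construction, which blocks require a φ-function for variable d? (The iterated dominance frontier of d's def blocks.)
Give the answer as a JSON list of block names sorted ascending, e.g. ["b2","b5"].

idom tree: b1←b0 b2←b0 b3←b2 b4←b0
Dom∩ at merges:
  b2: preds {b0,b3}: {b0} ∩ {b0,b2,b3} = {b0}; idom=b0
  b4: preds {b0,b2,b3}: {b0} ∩ {b0,b2} ∩ {b0,b2,b3} = {b0}; idom=b0

Frontier:
  b2←b0: walk · to b0
  b2←b3: walk b3→b2 to b0
  b4←b0: walk · to b0
  b4←b2: walk b2 to b0
  b4←b3: walk b3→b2 to b0
  b0: DF=∅
  b1: DF=∅
  b2: DF={b2,b4}
  b3: DF={b2,b4}
  b4: DF=∅

φ for d: defs {b0,b2,b3}
  DF⁺ = {b2,b4}

Answer: ["b2", "b4"]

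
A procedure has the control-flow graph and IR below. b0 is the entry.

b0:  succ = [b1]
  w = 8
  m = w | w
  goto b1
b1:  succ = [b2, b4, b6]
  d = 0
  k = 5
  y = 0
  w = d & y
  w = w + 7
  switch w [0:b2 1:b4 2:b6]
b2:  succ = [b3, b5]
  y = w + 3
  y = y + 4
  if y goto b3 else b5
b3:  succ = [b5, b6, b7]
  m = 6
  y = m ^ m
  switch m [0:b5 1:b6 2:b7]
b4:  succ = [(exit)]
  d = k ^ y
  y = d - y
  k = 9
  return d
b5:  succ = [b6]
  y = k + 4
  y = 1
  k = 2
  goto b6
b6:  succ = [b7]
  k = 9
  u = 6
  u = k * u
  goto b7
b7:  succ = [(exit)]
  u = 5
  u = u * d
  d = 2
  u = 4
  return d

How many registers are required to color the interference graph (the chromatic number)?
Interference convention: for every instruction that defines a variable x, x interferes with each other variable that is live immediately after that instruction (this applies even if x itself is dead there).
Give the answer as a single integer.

def/use:
  b0: def={m,w} ue=∅
  b1: def={d,k,w,y} ue=∅
  b2: def={y} ue={w}
  b3: def={m,y} ue=∅
  b4: def={d,k,y} ue={k,y}
  b5: def={k,y} ue={k}
  b6: def={k,u} ue=∅
  b7: def={d,u} ue={d}

Live sets:
  b0 li=∅ lo=∅
  b1 li=∅ lo={d,k,w,y}
  b2 li={d,k,w} lo={d,k}
  b3 li={d,k} lo={d,k}
  b4 li={k,y} lo=∅
  b5 li={d,k} lo={d}
  b6 li={d} lo={d}
  b7 li={d} lo=∅

Conflict graph:
  d↔{k,m,u,w,y}
  k↔{d,m,u,w,y}
  m↔{d,k,y}
  u↔{d,k}
  w↔{d,k,y}
  y↔{d,k,m,w}

Registers:
  {d,k,m,y} pairwise interfere (4-clique) ⇒ χ ≥ 4
  assign d→R0 k→R1 m→R3 u→R2 w→R3 y→R2 — no edge inside a register ⇒ χ ≤ 4
  χ = 4

Answer: 4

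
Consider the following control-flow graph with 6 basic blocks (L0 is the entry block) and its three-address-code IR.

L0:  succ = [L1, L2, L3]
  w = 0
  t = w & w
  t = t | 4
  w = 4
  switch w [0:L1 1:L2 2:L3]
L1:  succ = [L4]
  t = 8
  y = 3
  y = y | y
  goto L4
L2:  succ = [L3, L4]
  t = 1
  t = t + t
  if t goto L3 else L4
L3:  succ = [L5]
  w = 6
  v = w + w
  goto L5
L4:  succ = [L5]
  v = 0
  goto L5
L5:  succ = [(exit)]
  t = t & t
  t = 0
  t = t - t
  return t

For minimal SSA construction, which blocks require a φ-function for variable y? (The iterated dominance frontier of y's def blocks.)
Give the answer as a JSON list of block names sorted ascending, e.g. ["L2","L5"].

Answer: ["L4", "L5"]

Working:
idom tree: L1←L0 L2←L0 L3←L0 L4←L0 L5←L0
Dom∩ at merges:
  L3: preds {L0,L2}: {L0} ∩ {L0,L2} = {L0}; idom=L0
  L4: preds {L1,L2}: {L0,L1} ∩ {L0,L2} = {L0}; idom=L0
  L5: preds {L3,L4}: {L0,L3} ∩ {L0,L4} = {L0}; idom=L0

DF walk-up:
  join L3 pred L0: · stop@L0
  join L3 pred L2: L2 stop@L0
  join L4 pred L1: L1 stop@L0
  join L4 pred L2: L2 stop@L0
  join L5 pred L3: L3 stop@L0
  join L5 pred L4: L4 stop@L0
  L0 → ∅
  L1 → {L4}
  L2 → {L3,L4}
  L3 → {L5}
  L4 → {L5}
  L5 → ∅

φ for y: defs {L1}
  DF⁺ = {L4,L5}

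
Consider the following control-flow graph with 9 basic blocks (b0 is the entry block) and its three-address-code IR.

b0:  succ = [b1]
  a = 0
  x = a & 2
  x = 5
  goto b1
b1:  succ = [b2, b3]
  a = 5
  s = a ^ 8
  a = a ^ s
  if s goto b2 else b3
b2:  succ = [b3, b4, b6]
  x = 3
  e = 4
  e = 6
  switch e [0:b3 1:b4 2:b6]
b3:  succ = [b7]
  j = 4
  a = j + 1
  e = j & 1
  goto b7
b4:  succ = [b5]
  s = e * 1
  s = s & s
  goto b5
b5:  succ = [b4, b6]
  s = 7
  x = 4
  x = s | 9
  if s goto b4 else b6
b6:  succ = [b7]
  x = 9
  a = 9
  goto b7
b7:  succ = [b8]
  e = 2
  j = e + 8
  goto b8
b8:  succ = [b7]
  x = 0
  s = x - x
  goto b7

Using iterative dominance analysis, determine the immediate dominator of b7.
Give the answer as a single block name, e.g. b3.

Answer: b1

Working:
idom tree: b1←b0 b2←b1 b3←b1 b4←b2 b5←b4 b6←b2 b7←b1 b8←b7
Dom at joins:
  b3: preds {b1,b2}: {b0,b1} ∩ {b0,b1,b2} = {b0,b1}; idom=b1
  b4: preds {b2,b5}: {b0,b1,b2} ∩ {b0,b1,b2,b4,b5} = {b0,b1,b2}; idom=b2
  b6: preds {b2,b5}: {b0,b1,b2} ∩ {b0,b1,b2,b4,b5} = {b0,b1,b2}; idom=b2
  b7: preds {b3,b6,b8}: {b0,b1,b3} ∩ {b0,b1,b2,b6} ∩ {b0,b1,b7,b8} = {b0,b1}; idom=b1

idom(b7) = b1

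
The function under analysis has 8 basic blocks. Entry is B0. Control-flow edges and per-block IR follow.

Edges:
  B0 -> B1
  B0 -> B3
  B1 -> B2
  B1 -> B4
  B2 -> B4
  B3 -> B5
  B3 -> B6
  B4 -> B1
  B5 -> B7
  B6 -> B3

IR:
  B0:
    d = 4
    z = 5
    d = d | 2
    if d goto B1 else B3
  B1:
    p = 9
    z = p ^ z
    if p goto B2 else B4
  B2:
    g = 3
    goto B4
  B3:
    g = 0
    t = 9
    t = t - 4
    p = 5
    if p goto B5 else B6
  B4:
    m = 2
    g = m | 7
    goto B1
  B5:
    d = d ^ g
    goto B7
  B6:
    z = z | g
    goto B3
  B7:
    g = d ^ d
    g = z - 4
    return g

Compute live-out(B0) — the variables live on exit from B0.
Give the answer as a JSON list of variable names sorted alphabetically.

Per-block:
  B0: {d,z} / ∅
  B1: {p,z} / {z}
  B2: {g} / ∅
  B3: {g,p,t} / ∅
  B4: {g,m} / ∅
  B5: {d} / {d,g}
  B6: {z} / {g,z}
  B7: {g} / {d,z}

Backward fixpoint:
  live B0: ∅→{d,z}
  live B1: {z}→{z}
  live B2: {z}→{z}
  live B3: {d,z}→{d,g,z}
  live B4: {z}→{z}
  live B5: {d,g,z}→{d,z}
  live B6: {d,g,z}→{d,z}
  live B7: {d,z}→∅

live-out(B0) = ["d", "z"]

Answer: ["d", "z"]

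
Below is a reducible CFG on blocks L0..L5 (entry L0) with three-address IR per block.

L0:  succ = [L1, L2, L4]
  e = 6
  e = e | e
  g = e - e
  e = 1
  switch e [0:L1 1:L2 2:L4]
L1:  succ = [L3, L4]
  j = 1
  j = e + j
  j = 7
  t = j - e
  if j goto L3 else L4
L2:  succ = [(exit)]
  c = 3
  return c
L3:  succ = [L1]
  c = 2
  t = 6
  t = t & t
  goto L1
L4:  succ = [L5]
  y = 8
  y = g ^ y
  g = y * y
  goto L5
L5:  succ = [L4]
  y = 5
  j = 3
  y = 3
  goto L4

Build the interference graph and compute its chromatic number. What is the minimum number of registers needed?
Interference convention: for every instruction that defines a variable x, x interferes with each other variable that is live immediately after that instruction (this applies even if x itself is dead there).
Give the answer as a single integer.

def/use:
  L0: {e,g} / ∅
  L1: {j,t} / {e}
  L2: {c} / ∅
  L3: {c,t} / ∅
  L4: {g,y} / {g}
  L5: {j,y} / ∅

Liveness:
  L0: in=∅ out={e,g}
  L1: in={e,g} out={e,g}
  L2: in=∅ out=∅
  L3: in={e,g} out={e,g}
  L4: in={g} out={g}
  L5: in={g} out={g}

Interference:
  c↔{e,g}
  e↔{c,g,j,t}
  g↔{c,e,j,t,y}
  j↔{e,g,t}
  t↔{e,g,j}
  y↔{g}

Colouring:
  {e,g,j,t} pairwise interfere (4-clique) ⇒ χ ≥ 4
  4-colouring: r0={g}  r1={e,y}  r2={c,j}  r3={t}
  χ = 4

Answer: 4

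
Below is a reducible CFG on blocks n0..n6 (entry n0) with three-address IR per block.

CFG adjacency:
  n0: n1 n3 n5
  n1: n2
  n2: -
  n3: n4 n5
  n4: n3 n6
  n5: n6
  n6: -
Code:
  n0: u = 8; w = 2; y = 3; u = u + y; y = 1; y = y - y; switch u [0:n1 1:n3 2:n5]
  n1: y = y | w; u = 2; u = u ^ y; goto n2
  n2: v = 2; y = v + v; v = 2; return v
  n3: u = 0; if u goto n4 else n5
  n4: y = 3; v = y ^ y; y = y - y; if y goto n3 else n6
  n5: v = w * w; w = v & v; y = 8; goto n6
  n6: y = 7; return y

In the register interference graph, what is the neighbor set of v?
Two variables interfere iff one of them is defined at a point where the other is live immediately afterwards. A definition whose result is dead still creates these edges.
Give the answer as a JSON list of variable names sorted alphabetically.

Answer: ["w", "y"]

Working:
def/use:
  n0 def {u,w,y} use ∅
  n1 def {u,y} use {w,y}
  n2 def {v,y} use ∅
  n3 def {u} use ∅
  n4 def {v,y} use ∅
  n5 def {v,w,y} use {w}
  n6 def {y} use ∅

Live sets:
  n0 li=∅ lo={w,y}
  n1 li={w,y} lo=∅
  n2 li=∅ lo=∅
  n3 li={w} lo={w}
  n4 li={w} lo={w}
  n5 li={w} lo=∅
  n6 li=∅ lo=∅

Conflict graph:
  u↔{w,y}
  v↔{w,y}
  w↔{u,v,y}
  y↔{u,v,w}

N(v) = ["w", "y"]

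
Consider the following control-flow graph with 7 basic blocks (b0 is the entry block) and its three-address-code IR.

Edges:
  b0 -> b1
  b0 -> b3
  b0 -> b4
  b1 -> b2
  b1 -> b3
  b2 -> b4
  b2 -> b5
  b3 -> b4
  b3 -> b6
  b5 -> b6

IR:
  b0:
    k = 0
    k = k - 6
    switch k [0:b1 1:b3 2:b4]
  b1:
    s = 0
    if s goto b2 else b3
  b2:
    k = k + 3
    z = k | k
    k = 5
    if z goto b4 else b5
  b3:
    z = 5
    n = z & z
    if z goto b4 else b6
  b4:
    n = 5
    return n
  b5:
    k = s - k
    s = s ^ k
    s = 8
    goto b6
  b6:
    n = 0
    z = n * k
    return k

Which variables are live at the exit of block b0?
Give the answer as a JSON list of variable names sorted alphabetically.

Per-block:
  b0: def={k} ue=∅
  b1: def={s} ue=∅
  b2: def={k,z} ue={k}
  b3: def={n,z} ue=∅
  b4: def={n} ue=∅
  b5: def={k,s} ue={k,s}
  b6: def={n,z} ue={k}

Backward fixpoint:
  live b0: ∅→{k}
  live b1: {k}→{k,s}
  live b2: {k,s}→{k,s}
  live b3: {k}→{k}
  live b4: ∅→∅
  live b5: {k,s}→{k}
  live b6: {k}→∅

live-out(b0) = ["k"]

Answer: ["k"]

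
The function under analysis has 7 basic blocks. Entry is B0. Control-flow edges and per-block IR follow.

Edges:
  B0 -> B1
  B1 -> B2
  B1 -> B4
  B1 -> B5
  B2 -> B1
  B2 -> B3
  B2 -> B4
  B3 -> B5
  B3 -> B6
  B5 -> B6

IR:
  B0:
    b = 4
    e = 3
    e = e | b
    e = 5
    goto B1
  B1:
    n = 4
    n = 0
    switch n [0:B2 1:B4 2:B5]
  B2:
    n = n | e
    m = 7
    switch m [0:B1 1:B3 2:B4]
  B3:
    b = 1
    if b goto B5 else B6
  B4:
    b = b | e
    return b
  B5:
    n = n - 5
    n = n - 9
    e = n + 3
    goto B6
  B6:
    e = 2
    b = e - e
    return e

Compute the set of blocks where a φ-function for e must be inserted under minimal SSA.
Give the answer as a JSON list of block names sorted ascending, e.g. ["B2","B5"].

Answer: ["B6"]

Analysis:
idom tree: B1←B0 B2←B1 B3←B2 B4←B1 B5←B1 B6←B1
Dom at joins:
  B1: preds {B0,B2}: {B0} ∩ {B0,B1,B2} = {B0}; idom=B0
  B4: preds {B1,B2}: {B0,B1} ∩ {B0,B1,B2} = {B0,B1}; idom=B1
  B5: preds {B1,B3}: {B0,B1} ∩ {B0,B1,B2,B3} = {B0,B1}; idom=B1
  B6: preds {B3,B5}: {B0,B1,B2,B3} ∩ {B0,B1,B5} = {B0,B1}; idom=B1

DF derivation:
  join B1 pred B0: · stop@B0
  join B1 pred B2: B2→B1 stop@B0
  join B4 pred B1: · stop@B1
  join B4 pred B2: B2 stop@B1
  join B5 pred B1: · stop@B1
  join B5 pred B3: B3→B2 stop@B1
  join B6 pred B3: B3→B2 stop@B1
  join B6 pred B5: B5 stop@B1
  B0 → ∅
  B1 → {B1}
  B2 → {B1,B4,B5,B6}
  B3 → {B5,B6}
  B4 → ∅
  B5 → {B6}
  B6 → ∅

φ for e: defs {B0,B5,B6}
  DF⁺ = {B6}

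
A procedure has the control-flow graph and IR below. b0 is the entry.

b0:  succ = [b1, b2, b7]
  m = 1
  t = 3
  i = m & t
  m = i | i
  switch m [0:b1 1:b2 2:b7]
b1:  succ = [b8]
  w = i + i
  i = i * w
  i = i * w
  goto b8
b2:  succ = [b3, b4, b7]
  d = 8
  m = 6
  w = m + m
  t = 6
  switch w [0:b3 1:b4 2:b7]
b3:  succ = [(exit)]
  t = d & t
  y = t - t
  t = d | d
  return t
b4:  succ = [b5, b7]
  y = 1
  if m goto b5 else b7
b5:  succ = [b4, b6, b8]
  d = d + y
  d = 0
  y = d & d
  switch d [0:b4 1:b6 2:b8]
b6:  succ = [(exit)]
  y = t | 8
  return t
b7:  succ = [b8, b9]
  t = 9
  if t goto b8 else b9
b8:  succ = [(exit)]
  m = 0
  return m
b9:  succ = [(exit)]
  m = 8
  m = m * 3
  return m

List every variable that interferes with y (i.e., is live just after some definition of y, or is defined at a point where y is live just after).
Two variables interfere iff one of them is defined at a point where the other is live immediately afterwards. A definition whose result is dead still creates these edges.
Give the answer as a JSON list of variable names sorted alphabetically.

def/use:
  b0: def={i,m,t} ue=∅
  b1: def={i,w} ue={i}
  b2: def={d,m,t,w} ue=∅
  b3: def={t,y} ue={d,t}
  b4: def={y} ue={m}
  b5: def={d,y} ue={d,y}
  b6: def={y} ue={t}
  b7: def={t} ue=∅
  b8: def={m} ue=∅
  b9: def={m} ue=∅

Backward fixpoint:
  b0: in=∅ out={i}
  b1: in={i} out=∅
  b2: in=∅ out={d,m,t}
  b3: in={d,t} out=∅
  b4: in={d,m,t} out={d,m,t,y}
  b5: in={d,m,t,y} out={d,m,t}
  b6: in={t} out=∅
  b7: in=∅ out=∅
  b8: in=∅ out=∅
  b9: in=∅ out=∅

Interfere edges:
  d: {m,t,w,y}
  i: {m,w}
  m: {d,i,t,w,y}
  t: {d,m,w,y}
  w: {d,i,m,t}
  y: {d,m,t}

N(y) = ["d", "m", "t"]

Answer: ["d", "m", "t"]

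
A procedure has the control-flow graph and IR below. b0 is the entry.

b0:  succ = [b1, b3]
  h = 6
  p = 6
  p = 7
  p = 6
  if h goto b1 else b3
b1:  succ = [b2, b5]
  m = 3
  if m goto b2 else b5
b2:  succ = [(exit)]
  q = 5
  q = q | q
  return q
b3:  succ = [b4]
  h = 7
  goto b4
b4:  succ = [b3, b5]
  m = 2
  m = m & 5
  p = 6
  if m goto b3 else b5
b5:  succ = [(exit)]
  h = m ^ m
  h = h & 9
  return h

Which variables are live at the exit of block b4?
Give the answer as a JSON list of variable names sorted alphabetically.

Block summaries:
  b0 def {h,p} use ∅
  b1 def {m} use ∅
  b2 def {q} use ∅
  b3 def {h} use ∅
  b4 def {m,p} use ∅
  b5 def {h} use {m}

Live sets:
  b0: in=∅ out=∅
  b1: in=∅ out={m}
  b2: in=∅ out=∅
  b3: in=∅ out=∅
  b4: in=∅ out={m}
  b5: in={m} out=∅

live-out(b4) = ["m"]

Answer: ["m"]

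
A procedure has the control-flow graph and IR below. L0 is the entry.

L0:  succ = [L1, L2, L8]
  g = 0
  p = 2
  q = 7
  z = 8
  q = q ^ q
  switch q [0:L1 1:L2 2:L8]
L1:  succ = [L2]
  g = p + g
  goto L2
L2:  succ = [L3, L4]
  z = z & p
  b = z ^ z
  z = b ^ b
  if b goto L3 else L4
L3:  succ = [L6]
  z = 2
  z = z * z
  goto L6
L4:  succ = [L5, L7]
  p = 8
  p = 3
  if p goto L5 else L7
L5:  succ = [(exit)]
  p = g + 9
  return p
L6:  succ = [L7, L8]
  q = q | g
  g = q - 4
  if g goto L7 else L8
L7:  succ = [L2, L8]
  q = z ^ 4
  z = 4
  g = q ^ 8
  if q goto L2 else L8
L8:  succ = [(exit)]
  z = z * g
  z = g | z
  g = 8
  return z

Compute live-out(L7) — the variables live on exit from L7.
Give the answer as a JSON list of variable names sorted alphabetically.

Answer: ["g", "p", "q", "z"]

Derivation:
Per-block:
  L0: def={g,p,q,z} ue=∅
  L1: def={g} ue={g,p}
  L2: def={b,z} ue={p,z}
  L3: def={z} ue=∅
  L4: def={p} ue=∅
  L5: def={p} ue={g}
  L6: def={g,q} ue={g,q}
  L7: def={g,q,z} ue={z}
  L8: def={g,z} ue={g,z}

Backward fixpoint:
  L0 li=∅ lo={g,p,q,z}
  L1 li={g,p,q,z} lo={g,p,q,z}
  L2 li={g,p,q,z} lo={g,p,q,z}
  L3 li={g,p,q} lo={g,p,q,z}
  L4 li={g,z} lo={g,p,z}
  L5 li={g} lo=∅
  L6 li={g,p,q,z} lo={g,p,z}
  L7 li={p,z} lo={g,p,q,z}
  L8 li={g,z} lo=∅

live-out(L7) = ["g", "p", "q", "z"]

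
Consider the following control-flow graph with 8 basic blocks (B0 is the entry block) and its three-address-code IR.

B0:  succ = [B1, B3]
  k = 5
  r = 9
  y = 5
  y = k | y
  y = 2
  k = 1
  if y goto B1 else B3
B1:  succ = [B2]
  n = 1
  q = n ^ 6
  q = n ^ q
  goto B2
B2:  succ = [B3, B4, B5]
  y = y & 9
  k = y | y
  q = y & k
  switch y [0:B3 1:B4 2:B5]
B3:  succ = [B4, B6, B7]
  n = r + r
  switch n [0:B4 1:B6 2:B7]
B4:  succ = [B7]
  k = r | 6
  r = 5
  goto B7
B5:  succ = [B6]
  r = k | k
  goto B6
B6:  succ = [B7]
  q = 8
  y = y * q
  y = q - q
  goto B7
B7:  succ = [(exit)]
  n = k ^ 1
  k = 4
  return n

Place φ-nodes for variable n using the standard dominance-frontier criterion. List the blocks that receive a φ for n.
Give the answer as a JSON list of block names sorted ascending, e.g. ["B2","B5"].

Answer: ["B3", "B4", "B6", "B7"]

Analysis:
idom tree: B1←B0 B2←B1 B3←B0 B4←B0 B5←B2 B6←B0 B7←B0
Join-block Dom:
  B3: preds {B0,B2}: {B0} ∩ {B0,B1,B2} = {B0}; idom=B0
  B4: preds {B2,B3}: {B0,B1,B2} ∩ {B0,B3} = {B0}; idom=B0
  B6: preds {B3,B5}: {B0,B3} ∩ {B0,B1,B2,B5} = {B0}; idom=B0
  B7: preds {B3,B4,B6}: {B0,B3} ∩ {B0,B4} ∩ {B0,B6} = {B0}; idom=B0

DF derivation:
  join B3 pred B0: · stop@B0
  join B3 pred B2: B2→B1 stop@B0
  join B4 pred B2: B2→B1 stop@B0
  join B4 pred B3: B3 stop@B0
  join B6 pred B3: B3 stop@B0
  join B6 pred B5: B5→B2→B1 stop@B0
  join B7 pred B3: B3 stop@B0
  join B7 pred B4: B4 stop@B0
  join B7 pred B6: B6 stop@B0
  B0: DF=∅
  B1: DF={B3,B4,B6}
  B2: DF={B3,B4,B6}
  B3: DF={B4,B6,B7}
  B4: DF={B7}
  B5: DF={B6}
  B6: DF={B7}
  B7: DF=∅

φ for n: defs {B1,B3,B7}
  DF⁺ = {B3,B4,B6,B7}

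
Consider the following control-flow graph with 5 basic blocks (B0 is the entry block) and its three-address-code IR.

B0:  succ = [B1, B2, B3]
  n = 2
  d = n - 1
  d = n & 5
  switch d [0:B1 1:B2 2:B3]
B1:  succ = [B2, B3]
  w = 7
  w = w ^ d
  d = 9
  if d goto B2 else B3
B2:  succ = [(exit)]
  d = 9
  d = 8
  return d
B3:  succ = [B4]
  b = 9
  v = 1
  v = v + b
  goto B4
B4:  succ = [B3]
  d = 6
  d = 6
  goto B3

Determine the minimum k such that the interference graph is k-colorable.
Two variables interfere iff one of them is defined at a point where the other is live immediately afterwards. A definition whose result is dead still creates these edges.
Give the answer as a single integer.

Answer: 2

Working:
Block summaries:
  B0: def={d,n} ue=∅
  B1: def={d,w} ue={d}
  B2: def={d} ue=∅
  B3: def={b,v} ue=∅
  B4: def={d} ue=∅

Backward fixpoint:
  live B0: ∅→{d}
  live B1: {d}→∅
  live B2: ∅→∅
  live B3: ∅→∅
  live B4: ∅→∅

Interference:
  b: {v}
  d: {n,w}
  n: {d}
  v: {b}
  w: {d}

Chromatic number:
  clique {b,v} ⇒ need ≥ 2
  assign b→r0 d→r0 n→r1 v→r1 w→r1 — no edge inside a register ⇒ χ ≤ 2
  χ = 2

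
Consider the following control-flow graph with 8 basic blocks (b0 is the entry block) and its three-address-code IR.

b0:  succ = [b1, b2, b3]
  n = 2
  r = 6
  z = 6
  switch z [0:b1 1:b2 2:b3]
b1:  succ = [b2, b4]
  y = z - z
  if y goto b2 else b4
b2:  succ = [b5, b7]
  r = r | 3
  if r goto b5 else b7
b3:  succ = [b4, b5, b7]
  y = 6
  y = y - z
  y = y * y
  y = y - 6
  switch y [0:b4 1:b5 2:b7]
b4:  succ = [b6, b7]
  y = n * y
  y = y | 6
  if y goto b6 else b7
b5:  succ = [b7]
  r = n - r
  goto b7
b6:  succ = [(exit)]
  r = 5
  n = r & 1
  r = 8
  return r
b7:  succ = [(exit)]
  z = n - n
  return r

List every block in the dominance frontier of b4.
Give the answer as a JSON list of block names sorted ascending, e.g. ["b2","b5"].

Answer: ["b7"]

Working:
idom tree: b1←b0 b2←b0 b3←b0 b4←b0 b5←b0 b6←b4 b7←b0
Dom∩ at merges:
  b2: preds {b0,b1}: {b0} ∩ {b0,b1} = {b0}; idom=b0
  b4: preds {b1,b3}: {b0,b1} ∩ {b0,b3} = {b0}; idom=b0
  b5: preds {b2,b3}: {b0,b2} ∩ {b0,b3} = {b0}; idom=b0
  b7: preds {b2,b3,b4,b5}: {b0,b2} ∩ {b0,b3} ∩ {b0,b4} ∩ {b0,b5} = {b0}; idom=b0

DF walk-up:
  join b2 pred b0: · stop@b0
  join b2 pred b1: b1 stop@b0
  join b4 pred b1: b1 stop@b0
  join b4 pred b3: b3 stop@b0
  join b5 pred b2: b2 stop@b0
  join b5 pred b3: b3 stop@b0
  join b7 pred b2: b2 stop@b0
  join b7 pred b3: b3 stop@b0
  join b7 pred b4: b4 stop@b0
  join b7 pred b5: b5 stop@b0
  b0: DF=∅
  b1: DF={b2,b4}
  b2: DF={b5,b7}
  b3: DF={b4,b5,b7}
  b4: DF={b7}
  b5: DF={b7}
  b6: DF=∅
  b7: DF=∅

DF(b4) = ["b7"]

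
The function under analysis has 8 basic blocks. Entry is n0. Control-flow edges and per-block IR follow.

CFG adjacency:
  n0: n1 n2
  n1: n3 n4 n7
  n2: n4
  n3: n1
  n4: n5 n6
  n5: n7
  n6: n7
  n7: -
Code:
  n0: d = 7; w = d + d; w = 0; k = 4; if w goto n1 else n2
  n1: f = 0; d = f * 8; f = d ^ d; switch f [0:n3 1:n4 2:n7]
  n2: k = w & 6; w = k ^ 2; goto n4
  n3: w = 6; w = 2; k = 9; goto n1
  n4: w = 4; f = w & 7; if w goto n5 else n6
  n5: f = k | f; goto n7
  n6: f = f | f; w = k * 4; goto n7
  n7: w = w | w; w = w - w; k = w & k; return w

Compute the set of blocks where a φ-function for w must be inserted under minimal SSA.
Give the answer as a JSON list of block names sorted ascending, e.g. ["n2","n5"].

idom tree: n1←n0 n2←n0 n3←n1 n4←n0 n5←n4 n6←n4 n7←n0
Dom∩ at merges:
  n1: preds {n0,n3}: {n0} ∩ {n0,n1,n3} = {n0}; idom=n0
  n4: preds {n1,n2}: {n0,n1} ∩ {n0,n2} = {n0}; idom=n0
  n7: preds {n1,n5,n6}: {n0,n1} ∩ {n0,n4,n5} ∩ {n0,n4,n6} = {n0}; idom=n0

DF derivation:
  join n1 pred n0: · stop@n0
  join n1 pred n3: n3→n1 stop@n0
  join n4 pred n1: n1 stop@n0
  join n4 pred n2: n2 stop@n0
  join n7 pred n1: n1 stop@n0
  join n7 pred n5: n5→n4 stop@n0
  join n7 pred n6: n6→n4 stop@n0
  n0 → ∅
  n1 → {n1,n4,n7}
  n2 → {n4}
  n3 → {n1}
  n4 → {n7}
  n5 → {n7}
  n6 → {n7}
  n7 → ∅

φ for w: defs {n0,n2,n3,n4,n6,n7}
  DF⁺ = {n1,n4,n7}

Answer: ["n1", "n4", "n7"]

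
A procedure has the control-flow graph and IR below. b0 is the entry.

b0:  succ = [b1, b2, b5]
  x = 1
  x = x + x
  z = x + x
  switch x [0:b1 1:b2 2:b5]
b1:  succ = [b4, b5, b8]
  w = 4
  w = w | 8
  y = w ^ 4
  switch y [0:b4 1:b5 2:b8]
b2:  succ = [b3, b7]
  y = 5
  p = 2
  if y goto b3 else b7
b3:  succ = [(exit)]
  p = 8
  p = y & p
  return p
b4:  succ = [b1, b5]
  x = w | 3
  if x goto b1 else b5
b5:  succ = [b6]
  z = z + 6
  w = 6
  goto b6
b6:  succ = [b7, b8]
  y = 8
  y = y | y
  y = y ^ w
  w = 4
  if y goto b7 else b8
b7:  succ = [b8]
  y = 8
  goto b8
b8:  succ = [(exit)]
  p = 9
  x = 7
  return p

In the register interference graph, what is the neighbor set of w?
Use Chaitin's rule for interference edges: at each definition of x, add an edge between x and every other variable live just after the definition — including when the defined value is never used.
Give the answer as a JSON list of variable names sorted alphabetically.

Answer: ["y", "z"]

Derivation:
Per-block:
  b0: {x,z} / ∅
  b1: {w,y} / ∅
  b2: {p,y} / ∅
  b3: {p} / {y}
  b4: {x} / {w}
  b5: {w,z} / {z}
  b6: {w,y} / {w}
  b7: {y} / ∅
  b8: {p,x} / ∅

Live sets:
  b0: in=∅ out={z}
  b1: in={z} out={w,z}
  b2: in=∅ out={y}
  b3: in={y} out=∅
  b4: in={w,z} out={z}
  b5: in={z} out={w}
  b6: in={w} out=∅
  b7: in=∅ out=∅
  b8: in=∅ out=∅

Interfere edges:
  p — {x,y}
  w — {y,z}
  x — {p,z}
  y — {p,w,z}
  z — {w,x,y}

N(w) = ["y", "z"]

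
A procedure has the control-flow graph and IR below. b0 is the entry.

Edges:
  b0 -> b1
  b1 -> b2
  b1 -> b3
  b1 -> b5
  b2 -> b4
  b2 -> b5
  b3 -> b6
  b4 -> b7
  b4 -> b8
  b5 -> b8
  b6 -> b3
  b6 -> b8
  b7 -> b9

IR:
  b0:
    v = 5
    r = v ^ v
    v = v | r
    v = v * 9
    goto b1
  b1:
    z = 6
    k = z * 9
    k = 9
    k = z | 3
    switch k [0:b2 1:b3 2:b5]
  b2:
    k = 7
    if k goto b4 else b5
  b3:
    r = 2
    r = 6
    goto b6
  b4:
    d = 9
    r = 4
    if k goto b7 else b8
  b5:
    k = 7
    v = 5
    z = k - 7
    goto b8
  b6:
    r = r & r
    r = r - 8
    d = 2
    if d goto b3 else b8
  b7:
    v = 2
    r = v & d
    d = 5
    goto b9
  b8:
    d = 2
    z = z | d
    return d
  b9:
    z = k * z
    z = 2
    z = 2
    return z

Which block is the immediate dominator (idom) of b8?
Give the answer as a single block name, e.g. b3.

idom tree: b1←b0 b2←b1 b3←b1 b4←b2 b5←b1 b6←b3 b7←b4 b8←b1 b9←b7
Dom∩ at merges:
  b3: preds {b1,b6}: {b0,b1} ∩ {b0,b1,b3,b6} = {b0,b1}; idom=b1
  b5: preds {b1,b2}: {b0,b1} ∩ {b0,b1,b2} = {b0,b1}; idom=b1
  b8: preds {b4,b5,b6}: {b0,b1,b2,b4} ∩ {b0,b1,b5} ∩ {b0,b1,b3,b6} = {b0,b1}; idom=b1

idom(b8) = b1

Answer: b1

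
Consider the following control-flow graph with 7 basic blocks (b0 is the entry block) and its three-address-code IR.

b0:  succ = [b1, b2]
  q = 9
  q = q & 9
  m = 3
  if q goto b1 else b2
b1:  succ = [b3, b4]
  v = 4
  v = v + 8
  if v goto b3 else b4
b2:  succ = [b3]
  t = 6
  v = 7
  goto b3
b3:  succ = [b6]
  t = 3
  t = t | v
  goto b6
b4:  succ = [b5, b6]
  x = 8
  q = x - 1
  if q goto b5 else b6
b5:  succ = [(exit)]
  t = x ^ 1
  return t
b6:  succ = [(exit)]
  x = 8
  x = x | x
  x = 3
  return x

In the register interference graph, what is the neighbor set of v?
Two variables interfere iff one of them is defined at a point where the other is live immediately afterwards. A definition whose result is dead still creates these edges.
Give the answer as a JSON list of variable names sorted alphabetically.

Answer: ["t"]

Derivation:
Block summaries:
  b0 def {m,q} use ∅
  b1 def {v} use ∅
  b2 def {t,v} use ∅
  b3 def {t} use {v}
  b4 def {q,x} use ∅
  b5 def {t} use {x}
  b6 def {x} use ∅

Backward fixpoint:
  live b0: ∅→∅
  live b1: ∅→{v}
  live b2: ∅→{v}
  live b3: {v}→∅
  live b4: ∅→{x}
  live b5: {x}→∅
  live b6: ∅→∅

Interfere edges:
  m: {q}
  q: {m,x}
  t: {v}
  v: {t}
  x: {q}

N(v) = ["t"]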